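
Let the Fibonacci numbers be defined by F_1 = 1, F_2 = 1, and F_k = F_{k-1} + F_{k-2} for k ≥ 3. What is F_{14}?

377

Iterating the recurrence up to F_{6} = 8 and F_{5} = 5:
F_{7} = F_{6} + F_{5} = 8 + 5 = 13
F_{8} = F_{7} + F_{6} = 13 + 8 = 21
F_{9} = F_{8} + F_{7} = 21 + 13 = 34
F_{10} = F_{9} + F_{8} = 34 + 21 = 55
F_{11} = F_{10} + F_{9} = 55 + 34 = 89
F_{12} = F_{11} + F_{10} = 89 + 55 = 144
F_{13} = F_{12} + F_{11} = 144 + 89 = 233
F_{14} = F_{13} + F_{12} = 233 + 144 = 377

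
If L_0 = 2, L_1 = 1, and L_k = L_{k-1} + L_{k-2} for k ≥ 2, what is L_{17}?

Iterating the recurrence up to L_{9} = 76 and L_{8} = 47:
L_{10} = L_{9} + L_{8} = 76 + 47 = 123
L_{11} = L_{10} + L_{9} = 123 + 76 = 199
L_{12} = L_{11} + L_{10} = 199 + 123 = 322
L_{13} = L_{12} + L_{11} = 322 + 199 = 521
L_{14} = L_{13} + L_{12} = 521 + 322 = 843
L_{15} = L_{14} + L_{13} = 843 + 521 = 1364
L_{16} = L_{15} + L_{14} = 1364 + 843 = 2207
L_{17} = L_{16} + L_{15} = 2207 + 1364 = 3571

3571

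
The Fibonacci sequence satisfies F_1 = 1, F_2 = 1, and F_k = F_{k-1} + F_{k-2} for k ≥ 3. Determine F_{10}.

Iterating the recurrence up to F_{5} = 5 and F_{4} = 3:
F_{6} = F_{5} + F_{4} = 5 + 3 = 8
F_{7} = F_{6} + F_{5} = 8 + 5 = 13
F_{8} = F_{7} + F_{6} = 13 + 8 = 21
F_{9} = F_{8} + F_{7} = 21 + 13 = 34
F_{10} = F_{9} + F_{8} = 34 + 21 = 55

55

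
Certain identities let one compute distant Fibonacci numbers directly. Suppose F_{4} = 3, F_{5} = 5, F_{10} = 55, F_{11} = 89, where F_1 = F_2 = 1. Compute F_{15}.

610

By the addition formula F_{m+n} = F_m F_{n+1} + F_{m−1} F_n with m=5, n=10: F_{15} = 5·89 + 3·55 = 445 + 165 = 610.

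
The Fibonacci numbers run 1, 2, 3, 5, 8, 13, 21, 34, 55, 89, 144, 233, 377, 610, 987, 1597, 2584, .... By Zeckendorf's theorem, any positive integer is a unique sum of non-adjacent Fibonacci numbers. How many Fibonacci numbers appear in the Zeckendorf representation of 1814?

5

take 1597 (≤ 1814); 1814 − 1597 = 217
take 144 (≤ 217); 217 − 144 = 73
take 55 (≤ 73); 73 − 55 = 18
take 13 (≤ 18); 18 − 13 = 5
take 5 (≤ 5); 5 − 5 = 0
1814 = 1597 + 144 + 55 + 13 + 5, which has 5 terms.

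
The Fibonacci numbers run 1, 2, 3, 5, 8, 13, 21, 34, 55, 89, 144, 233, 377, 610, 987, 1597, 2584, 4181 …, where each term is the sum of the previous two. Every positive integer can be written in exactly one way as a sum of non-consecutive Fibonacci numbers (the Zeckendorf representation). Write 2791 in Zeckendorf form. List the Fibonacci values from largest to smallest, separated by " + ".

2584 + 144 + 55 + 8

largest Fibonacci ≤ 2791 is 2584; 2791 − 2584 = 207
largest Fibonacci ≤ 207 is 144; 207 − 144 = 63
largest Fibonacci ≤ 63 is 55; 63 − 55 = 8
largest Fibonacci ≤ 8 is 8; 8 − 8 = 0
So 2791 = 2584 + 144 + 55 + 8, with no two terms consecutive in the sequence.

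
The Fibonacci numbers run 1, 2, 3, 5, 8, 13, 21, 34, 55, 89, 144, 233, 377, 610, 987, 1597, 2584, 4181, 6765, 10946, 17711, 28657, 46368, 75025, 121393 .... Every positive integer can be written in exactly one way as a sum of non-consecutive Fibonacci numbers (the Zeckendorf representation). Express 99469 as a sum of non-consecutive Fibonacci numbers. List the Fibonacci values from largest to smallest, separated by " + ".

75025 + 17711 + 4181 + 1597 + 610 + 233 + 89 + 21 + 2

75025 ≤ 99469 < 121393, so take 75025; remainder 24444
17711 ≤ 24444 < 28657, so take 17711; remainder 6733
4181 ≤ 6733 < 6765, so take 4181; remainder 2552
1597 ≤ 2552 < 2584, so take 1597; remainder 955
610 ≤ 955 < 987, so take 610; remainder 345
233 ≤ 345 < 377, so take 233; remainder 112
89 ≤ 112 < 144, so take 89; remainder 23
21 ≤ 23 < 34, so take 21; remainder 2
2 ≤ 2 < 3, so take 2; remainder 0
So 99469 = 75025 + 17711 + 4181 + 1597 + 610 + 233 + 89 + 21 + 2, with no two terms consecutive in the sequence.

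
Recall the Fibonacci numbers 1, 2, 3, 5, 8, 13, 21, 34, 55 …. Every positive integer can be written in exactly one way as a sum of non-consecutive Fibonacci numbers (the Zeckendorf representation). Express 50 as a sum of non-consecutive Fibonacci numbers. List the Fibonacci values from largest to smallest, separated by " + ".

34 + 13 + 3

largest Fibonacci ≤ 50 is 34; 50 − 34 = 16
largest Fibonacci ≤ 16 is 13; 16 − 13 = 3
largest Fibonacci ≤ 3 is 3; 3 − 3 = 0
So 50 = 34 + 13 + 3, with no two terms consecutive in the sequence.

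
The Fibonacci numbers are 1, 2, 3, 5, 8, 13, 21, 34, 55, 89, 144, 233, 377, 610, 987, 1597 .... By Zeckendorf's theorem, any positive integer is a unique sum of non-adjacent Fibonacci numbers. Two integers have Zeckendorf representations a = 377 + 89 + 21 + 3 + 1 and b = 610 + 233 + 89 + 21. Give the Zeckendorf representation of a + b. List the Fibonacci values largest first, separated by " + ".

987 + 377 + 55 + 21 + 3 + 1

The two numbers are 491 and 953, so their sum is 1444.
Greedily peel off the largest Fibonacci term at each step:
subtract 987 from 1444: 457 remains
subtract 377 from 457: 80 remains
subtract 55 from 80: 25 remains
subtract 21 from 25: 4 remains
subtract 3 from 4: 1 remains
subtract 1 from 1: 0 remains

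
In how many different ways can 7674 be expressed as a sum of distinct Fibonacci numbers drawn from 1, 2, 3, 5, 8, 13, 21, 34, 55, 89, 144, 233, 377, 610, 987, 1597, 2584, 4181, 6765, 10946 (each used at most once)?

Each representation comes from the Zeckendorf form by replacing some F_k with F_{k−1} + F_{k−2} where possible.
7674 = 6765+610+233+55+8+3 = 6765+610+233+55+8+2+1 = 6765+610+233+34+21+8+3 = 6765+610+144+89+55+8+3 = … (59 more), for 63 in all.

63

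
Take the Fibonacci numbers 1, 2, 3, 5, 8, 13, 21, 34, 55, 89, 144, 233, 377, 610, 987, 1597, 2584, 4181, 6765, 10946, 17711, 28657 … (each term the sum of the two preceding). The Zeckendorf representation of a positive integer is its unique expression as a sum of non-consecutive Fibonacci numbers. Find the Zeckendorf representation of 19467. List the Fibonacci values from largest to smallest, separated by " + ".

17711 ≤ 19467 < 28657, so take 17711; remainder 1756
1597 ≤ 1756 < 2584, so take 1597; remainder 159
144 ≤ 159 < 233, so take 144; remainder 15
13 ≤ 15 < 21, so take 13; remainder 2
2 ≤ 2 < 3, so take 2; remainder 0
So 19467 = 17711 + 1597 + 144 + 13 + 2, with no two terms consecutive in the sequence.

17711 + 1597 + 144 + 13 + 2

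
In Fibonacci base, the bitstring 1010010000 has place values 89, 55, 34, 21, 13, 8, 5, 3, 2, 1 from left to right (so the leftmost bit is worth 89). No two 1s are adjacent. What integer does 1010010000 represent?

131

Summing the place values of the 1 bits: 89 + 34 + 8 = 131.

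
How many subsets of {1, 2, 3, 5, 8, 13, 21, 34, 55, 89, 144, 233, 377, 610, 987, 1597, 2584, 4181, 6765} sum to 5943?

55

Each representation comes from the Zeckendorf form by replacing some F_k with F_{k−1} + F_{k−2} where possible.
5943 = 4181+1597+144+21 = 4181+1597+144+13+8 = 4181+1597+89+55+21 = 4181+987+610+144+21 = 4181+1597+144+13+5+3 = … (50 more), for 55 in all.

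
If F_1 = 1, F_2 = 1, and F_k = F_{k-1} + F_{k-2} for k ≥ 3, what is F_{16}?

987

Iterating the recurrence up to F_{11} = 89 and F_{10} = 55:
F_{12} = F_{11} + F_{10} = 89 + 55 = 144
F_{13} = F_{12} + F_{11} = 144 + 89 = 233
F_{14} = F_{13} + F_{12} = 233 + 144 = 377
F_{15} = F_{14} + F_{13} = 377 + 233 = 610
F_{16} = F_{15} + F_{14} = 610 + 377 = 987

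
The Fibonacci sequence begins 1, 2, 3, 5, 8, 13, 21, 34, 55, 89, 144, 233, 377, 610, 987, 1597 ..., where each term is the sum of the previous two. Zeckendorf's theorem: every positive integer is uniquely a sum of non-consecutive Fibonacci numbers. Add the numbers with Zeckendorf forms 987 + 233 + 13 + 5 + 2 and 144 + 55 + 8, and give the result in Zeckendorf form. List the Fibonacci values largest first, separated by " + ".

987 + 377 + 55 + 21 + 5 + 2

The two numbers are 1240 and 207, so their sum is 1447.
largest Fibonacci ≤ 1447 is 987; 1447 − 987 = 460
largest Fibonacci ≤ 460 is 377; 460 − 377 = 83
largest Fibonacci ≤ 83 is 55; 83 − 55 = 28
largest Fibonacci ≤ 28 is 21; 28 − 21 = 7
largest Fibonacci ≤ 7 is 5; 7 − 5 = 2
largest Fibonacci ≤ 2 is 2; 2 − 2 = 0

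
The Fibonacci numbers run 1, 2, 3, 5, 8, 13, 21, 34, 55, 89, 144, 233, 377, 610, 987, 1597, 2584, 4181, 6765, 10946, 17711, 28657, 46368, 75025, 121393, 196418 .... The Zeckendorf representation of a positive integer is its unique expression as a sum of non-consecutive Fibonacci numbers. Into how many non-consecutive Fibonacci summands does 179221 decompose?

179221: greatest Fibonacci not exceeding it is 121393, leaving 57828
57828: greatest Fibonacci not exceeding it is 46368, leaving 11460
11460: greatest Fibonacci not exceeding it is 10946, leaving 514
514: greatest Fibonacci not exceeding it is 377, leaving 137
137: greatest Fibonacci not exceeding it is 89, leaving 48
48: greatest Fibonacci not exceeding it is 34, leaving 14
14: greatest Fibonacci not exceeding it is 13, leaving 1
1: greatest Fibonacci not exceeding it is 1, leaving 0
179221 = 121393 + 46368 + 10946 + 377 + 89 + 34 + 13 + 1, which has 8 terms.

8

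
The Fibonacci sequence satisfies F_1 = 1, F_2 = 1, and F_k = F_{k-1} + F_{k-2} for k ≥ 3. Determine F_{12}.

144

Iterating the recurrence up to F_{8} = 21 and F_{7} = 13:
F_{9} = F_{8} + F_{7} = 21 + 13 = 34
F_{10} = F_{9} + F_{8} = 34 + 21 = 55
F_{11} = F_{10} + F_{9} = 55 + 34 = 89
F_{12} = F_{11} + F_{10} = 89 + 55 = 144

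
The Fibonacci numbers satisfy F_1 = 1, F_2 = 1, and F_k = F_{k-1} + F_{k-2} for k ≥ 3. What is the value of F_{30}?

Iterating the recurrence up to F_{22} = 17711 and F_{21} = 10946:
F_{23} = F_{22} + F_{21} = 17711 + 10946 = 28657
F_{24} = F_{23} + F_{22} = 28657 + 17711 = 46368
F_{25} = F_{24} + F_{23} = 46368 + 28657 = 75025
F_{26} = F_{25} + F_{24} = 75025 + 46368 = 121393
F_{27} = F_{26} + F_{25} = 121393 + 75025 = 196418
F_{28} = F_{27} + F_{26} = 196418 + 121393 = 317811
F_{29} = F_{28} + F_{27} = 317811 + 196418 = 514229
F_{30} = F_{29} + F_{28} = 514229 + 317811 = 832040

832040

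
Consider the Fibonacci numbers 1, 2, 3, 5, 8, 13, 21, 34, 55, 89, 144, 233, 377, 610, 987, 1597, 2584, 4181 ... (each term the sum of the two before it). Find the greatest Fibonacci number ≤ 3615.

2584

2584 ≤ 3615 < 4181, so the largest Fibonacci number not exceeding 3615 is 2584.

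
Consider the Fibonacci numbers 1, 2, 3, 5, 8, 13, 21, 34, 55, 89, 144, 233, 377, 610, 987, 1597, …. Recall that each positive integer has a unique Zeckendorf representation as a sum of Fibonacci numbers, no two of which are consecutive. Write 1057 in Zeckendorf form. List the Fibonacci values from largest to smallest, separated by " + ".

Greedily peel off the largest Fibonacci term at each step:
subtract 987 from 1057: 70 remains
subtract 55 from 70: 15 remains
subtract 13 from 15: 2 remains
subtract 2 from 2: 0 remains
So 1057 = 987 + 55 + 13 + 2, with no two terms consecutive in the sequence.

987 + 55 + 13 + 2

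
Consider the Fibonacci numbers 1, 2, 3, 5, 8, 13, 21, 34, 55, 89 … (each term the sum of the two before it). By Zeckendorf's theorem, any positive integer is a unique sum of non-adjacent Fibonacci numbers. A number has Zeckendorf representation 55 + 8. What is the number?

63

55 + 8 = 63.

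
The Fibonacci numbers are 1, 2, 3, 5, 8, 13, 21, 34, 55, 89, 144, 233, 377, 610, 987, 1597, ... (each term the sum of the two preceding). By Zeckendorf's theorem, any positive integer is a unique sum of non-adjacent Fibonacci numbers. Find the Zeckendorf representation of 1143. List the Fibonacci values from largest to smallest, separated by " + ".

subtract 987 from 1143: 156 remains
subtract 144 from 156: 12 remains
subtract 8 from 12: 4 remains
subtract 3 from 4: 1 remains
subtract 1 from 1: 0 remains
So 1143 = 987 + 144 + 8 + 3 + 1, with no two terms consecutive in the sequence.

987 + 144 + 8 + 3 + 1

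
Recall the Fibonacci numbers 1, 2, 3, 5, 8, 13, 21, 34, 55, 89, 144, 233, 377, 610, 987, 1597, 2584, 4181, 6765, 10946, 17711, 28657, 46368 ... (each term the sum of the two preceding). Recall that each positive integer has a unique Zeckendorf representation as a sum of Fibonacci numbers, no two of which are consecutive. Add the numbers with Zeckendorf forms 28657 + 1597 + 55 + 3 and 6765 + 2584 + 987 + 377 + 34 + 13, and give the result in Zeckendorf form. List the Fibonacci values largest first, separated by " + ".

The two numbers are 30312 and 10760, so their sum is 41072.
Greedy algorithm:
take 28657 (≤ 41072); 41072 − 28657 = 12415
take 10946 (≤ 12415); 12415 − 10946 = 1469
take 987 (≤ 1469); 1469 − 987 = 482
take 377 (≤ 482); 482 − 377 = 105
take 89 (≤ 105); 105 − 89 = 16
take 13 (≤ 16); 16 − 13 = 3
take 3 (≤ 3); 3 − 3 = 0

28657 + 10946 + 987 + 377 + 89 + 13 + 3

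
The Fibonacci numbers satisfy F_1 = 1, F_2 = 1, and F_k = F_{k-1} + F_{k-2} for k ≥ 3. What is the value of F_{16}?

Iterating the recurrence up to F_{9} = 34 and F_{8} = 21:
F_{10} = F_{9} + F_{8} = 34 + 21 = 55
F_{11} = F_{10} + F_{9} = 55 + 34 = 89
F_{12} = F_{11} + F_{10} = 89 + 55 = 144
F_{13} = F_{12} + F_{11} = 144 + 89 = 233
F_{14} = F_{13} + F_{12} = 233 + 144 = 377
F_{15} = F_{14} + F_{13} = 377 + 233 = 610
F_{16} = F_{15} + F_{14} = 610 + 377 = 987

987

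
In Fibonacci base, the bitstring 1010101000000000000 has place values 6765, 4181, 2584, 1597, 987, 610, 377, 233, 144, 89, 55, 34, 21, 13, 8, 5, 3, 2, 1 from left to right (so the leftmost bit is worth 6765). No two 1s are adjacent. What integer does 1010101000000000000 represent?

10713

Summing the place values of the 1 bits: 6765 + 2584 + 987 + 377 = 10713.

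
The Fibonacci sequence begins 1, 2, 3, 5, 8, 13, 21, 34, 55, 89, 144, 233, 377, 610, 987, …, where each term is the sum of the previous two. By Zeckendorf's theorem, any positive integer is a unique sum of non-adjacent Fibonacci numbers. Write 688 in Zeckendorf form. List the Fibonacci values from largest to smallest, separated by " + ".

Repeatedly subtract the largest Fibonacci number that fits:
610 ≤ 688 < 987, so take 610; remainder 78
55 ≤ 78 < 89, so take 55; remainder 23
21 ≤ 23 < 34, so take 21; remainder 2
2 ≤ 2 < 3, so take 2; remainder 0
So 688 = 610 + 55 + 21 + 2, with no two terms consecutive in the sequence.

610 + 55 + 21 + 2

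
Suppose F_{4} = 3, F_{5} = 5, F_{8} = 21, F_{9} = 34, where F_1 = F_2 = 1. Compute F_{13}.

By the addition formula F_{m+n} = F_m F_{n+1} + F_{m−1} F_n with m=5, n=8: F_{13} = 5·34 + 3·21 = 170 + 63 = 233.

233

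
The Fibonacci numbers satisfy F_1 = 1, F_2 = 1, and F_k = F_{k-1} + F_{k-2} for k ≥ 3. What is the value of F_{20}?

6765

Iterating the recurrence up to F_{15} = 610 and F_{14} = 377:
F_{16} = F_{15} + F_{14} = 610 + 377 = 987
F_{17} = F_{16} + F_{15} = 987 + 610 = 1597
F_{18} = F_{17} + F_{16} = 1597 + 987 = 2584
F_{19} = F_{18} + F_{17} = 2584 + 1597 = 4181
F_{20} = F_{19} + F_{18} = 4181 + 2584 = 6765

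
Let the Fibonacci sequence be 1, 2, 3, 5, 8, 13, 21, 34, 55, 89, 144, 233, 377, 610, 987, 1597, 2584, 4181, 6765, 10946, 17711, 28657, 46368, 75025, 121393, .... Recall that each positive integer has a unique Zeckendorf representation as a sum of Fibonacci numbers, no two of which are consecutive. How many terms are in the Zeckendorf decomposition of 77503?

Greedy algorithm:
77503: greatest Fibonacci not exceeding it is 75025, leaving 2478
2478: greatest Fibonacci not exceeding it is 1597, leaving 881
881: greatest Fibonacci not exceeding it is 610, leaving 271
271: greatest Fibonacci not exceeding it is 233, leaving 38
38: greatest Fibonacci not exceeding it is 34, leaving 4
4: greatest Fibonacci not exceeding it is 3, leaving 1
1: greatest Fibonacci not exceeding it is 1, leaving 0
77503 = 75025 + 1597 + 610 + 233 + 34 + 3 + 1, which has 7 terms.

7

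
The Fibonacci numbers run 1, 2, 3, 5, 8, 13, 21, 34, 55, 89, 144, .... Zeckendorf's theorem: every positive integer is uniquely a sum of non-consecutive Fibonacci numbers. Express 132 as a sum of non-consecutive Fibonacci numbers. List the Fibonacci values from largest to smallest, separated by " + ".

Greedy algorithm:
largest Fibonacci ≤ 132 is 89; 132 − 89 = 43
largest Fibonacci ≤ 43 is 34; 43 − 34 = 9
largest Fibonacci ≤ 9 is 8; 9 − 8 = 1
largest Fibonacci ≤ 1 is 1; 1 − 1 = 0
So 132 = 89 + 34 + 8 + 1, with no two terms consecutive in the sequence.

89 + 34 + 8 + 1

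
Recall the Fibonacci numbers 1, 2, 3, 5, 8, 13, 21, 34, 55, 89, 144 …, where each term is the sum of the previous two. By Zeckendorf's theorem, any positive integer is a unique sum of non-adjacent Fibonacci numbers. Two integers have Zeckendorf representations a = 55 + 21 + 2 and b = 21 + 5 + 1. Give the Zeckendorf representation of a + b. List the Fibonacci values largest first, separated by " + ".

The two numbers are 78 and 27, so their sum is 105.
Greedy algorithm:
subtract 89 from 105: 16 remains
subtract 13 from 16: 3 remains
subtract 3 from 3: 0 remains

89 + 13 + 3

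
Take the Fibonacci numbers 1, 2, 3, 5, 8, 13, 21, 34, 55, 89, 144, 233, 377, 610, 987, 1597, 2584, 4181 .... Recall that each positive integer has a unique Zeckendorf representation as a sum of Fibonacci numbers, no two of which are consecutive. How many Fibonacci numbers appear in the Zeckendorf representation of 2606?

3

2606: greatest Fibonacci not exceeding it is 2584, leaving 22
22: greatest Fibonacci not exceeding it is 21, leaving 1
1: greatest Fibonacci not exceeding it is 1, leaving 0
2606 = 2584 + 21 + 1, which has 3 terms.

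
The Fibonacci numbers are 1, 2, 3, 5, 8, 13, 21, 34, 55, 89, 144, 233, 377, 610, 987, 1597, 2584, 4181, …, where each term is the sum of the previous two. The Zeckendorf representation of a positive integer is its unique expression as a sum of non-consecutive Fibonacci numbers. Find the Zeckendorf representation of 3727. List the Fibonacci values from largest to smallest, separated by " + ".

2584 + 987 + 144 + 8 + 3 + 1

3727 − 2584 = 1143
1143 − 987 = 156
156 − 144 = 12
12 − 8 = 4
4 − 3 = 1
1 − 1 = 0
So 3727 = 2584 + 987 + 144 + 8 + 3 + 1, with no two terms consecutive in the sequence.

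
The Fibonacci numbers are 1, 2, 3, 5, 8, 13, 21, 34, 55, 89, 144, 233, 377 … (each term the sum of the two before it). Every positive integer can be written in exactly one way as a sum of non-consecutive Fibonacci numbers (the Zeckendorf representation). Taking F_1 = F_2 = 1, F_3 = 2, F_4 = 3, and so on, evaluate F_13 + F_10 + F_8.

309

F_13 + F_10 + F_8 = 233 + 55 + 21 = 309.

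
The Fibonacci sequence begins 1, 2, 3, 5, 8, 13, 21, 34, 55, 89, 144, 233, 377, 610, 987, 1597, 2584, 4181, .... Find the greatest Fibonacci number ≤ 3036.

2584

2584 ≤ 3036 < 4181, so the largest Fibonacci number not exceeding 3036 is 2584.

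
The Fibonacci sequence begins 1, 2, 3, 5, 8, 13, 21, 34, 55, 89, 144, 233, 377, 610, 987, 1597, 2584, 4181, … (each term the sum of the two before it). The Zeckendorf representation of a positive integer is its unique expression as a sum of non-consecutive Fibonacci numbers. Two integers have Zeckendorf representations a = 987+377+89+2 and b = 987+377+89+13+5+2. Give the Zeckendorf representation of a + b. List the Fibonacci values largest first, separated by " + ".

2584 + 233 + 89 + 21 + 1

The two numbers are 1455 and 1473, so their sum is 2928.
2584 ≤ 2928 < 4181, so take 2584; remainder 344
233 ≤ 344 < 377, so take 233; remainder 111
89 ≤ 111 < 144, so take 89; remainder 22
21 ≤ 22 < 34, so take 21; remainder 1
1 ≤ 1 < 2, so take 1; remainder 0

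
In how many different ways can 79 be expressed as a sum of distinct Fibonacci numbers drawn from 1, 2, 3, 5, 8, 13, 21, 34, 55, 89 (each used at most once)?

8

Starting from the Zeckendorf form and repeatedly splitting a term F_k into F_{k−1} + F_{k−2} (when neither is already used) reaches every representation.
79 = 55+21+3 = 55+21+2+1 = 55+13+8+3 = … (5 more), for 8 in all.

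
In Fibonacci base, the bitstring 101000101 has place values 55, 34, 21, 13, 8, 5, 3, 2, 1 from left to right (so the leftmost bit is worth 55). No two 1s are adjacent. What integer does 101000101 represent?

80

Summing the place values of the 1 bits: 55 + 21 + 3 + 1 = 80.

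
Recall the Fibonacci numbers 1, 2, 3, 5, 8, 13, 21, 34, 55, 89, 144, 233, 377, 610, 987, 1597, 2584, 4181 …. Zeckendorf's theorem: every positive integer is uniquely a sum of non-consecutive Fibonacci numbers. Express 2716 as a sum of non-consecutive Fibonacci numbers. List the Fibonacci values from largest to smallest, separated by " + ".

2584 + 89 + 34 + 8 + 1

Greedy algorithm:
2584 ≤ 2716 < 4181, so take 2584; remainder 132
89 ≤ 132 < 144, so take 89; remainder 43
34 ≤ 43 < 55, so take 34; remainder 9
8 ≤ 9 < 13, so take 8; remainder 1
1 ≤ 1 < 2, so take 1; remainder 0
So 2716 = 2584 + 89 + 34 + 8 + 1, with no two terms consecutive in the sequence.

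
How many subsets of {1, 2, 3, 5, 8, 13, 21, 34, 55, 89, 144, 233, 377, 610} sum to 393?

16

393 = 377+13+3 = 377+13+2+1 = 377+8+5+3 = 233+144+13+3 = … (12 more), for 16 in all.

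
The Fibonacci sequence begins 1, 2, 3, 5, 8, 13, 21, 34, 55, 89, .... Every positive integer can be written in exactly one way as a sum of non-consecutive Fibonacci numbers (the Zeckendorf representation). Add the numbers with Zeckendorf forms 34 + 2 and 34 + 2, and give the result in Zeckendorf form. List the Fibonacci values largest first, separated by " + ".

55 + 13 + 3 + 1

The two numbers are 36 and 36, so their sum is 72.
Greedily peel off the largest Fibonacci term at each step:
72: greatest Fibonacci not exceeding it is 55, leaving 17
17: greatest Fibonacci not exceeding it is 13, leaving 4
4: greatest Fibonacci not exceeding it is 3, leaving 1
1: greatest Fibonacci not exceeding it is 1, leaving 0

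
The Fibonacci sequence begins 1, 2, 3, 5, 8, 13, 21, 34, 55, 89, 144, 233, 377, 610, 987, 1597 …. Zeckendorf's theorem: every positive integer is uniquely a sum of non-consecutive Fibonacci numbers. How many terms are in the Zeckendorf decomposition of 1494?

Repeatedly subtract the largest Fibonacci number that fits:
987 ≤ 1494 < 1597, so take 987; remainder 507
377 ≤ 507 < 610, so take 377; remainder 130
89 ≤ 130 < 144, so take 89; remainder 41
34 ≤ 41 < 55, so take 34; remainder 7
5 ≤ 7 < 8, so take 5; remainder 2
2 ≤ 2 < 3, so take 2; remainder 0
1494 = 987 + 377 + 89 + 34 + 5 + 2, which has 6 terms.

6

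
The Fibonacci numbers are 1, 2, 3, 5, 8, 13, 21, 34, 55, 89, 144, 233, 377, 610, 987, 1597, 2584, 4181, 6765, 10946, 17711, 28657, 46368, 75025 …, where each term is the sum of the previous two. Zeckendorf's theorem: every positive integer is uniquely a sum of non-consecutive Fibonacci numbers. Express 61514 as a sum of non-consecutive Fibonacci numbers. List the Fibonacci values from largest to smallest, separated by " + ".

46368 + 10946 + 4181 + 13 + 5 + 1

Greedily peel off the largest Fibonacci term at each step:
46368 ≤ 61514 < 75025, so take 46368; remainder 15146
10946 ≤ 15146 < 17711, so take 10946; remainder 4200
4181 ≤ 4200 < 6765, so take 4181; remainder 19
13 ≤ 19 < 21, so take 13; remainder 6
5 ≤ 6 < 8, so take 5; remainder 1
1 ≤ 1 < 2, so take 1; remainder 0
So 61514 = 46368 + 10946 + 4181 + 13 + 5 + 1, with no two terms consecutive in the sequence.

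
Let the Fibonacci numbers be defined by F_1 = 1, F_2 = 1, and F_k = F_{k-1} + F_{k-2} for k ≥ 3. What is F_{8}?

21

Iterating the recurrence up to F_{4} = 3 and F_{3} = 2:
F_{5} = F_{4} + F_{3} = 3 + 2 = 5
F_{6} = F_{5} + F_{4} = 5 + 3 = 8
F_{7} = F_{6} + F_{5} = 8 + 5 = 13
F_{8} = F_{7} + F_{6} = 13 + 8 = 21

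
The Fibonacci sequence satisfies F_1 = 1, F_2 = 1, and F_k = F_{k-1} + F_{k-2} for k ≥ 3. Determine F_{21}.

Iterating the recurrence up to F_{15} = 610 and F_{14} = 377:
F_{16} = F_{15} + F_{14} = 610 + 377 = 987
F_{17} = F_{16} + F_{15} = 987 + 610 = 1597
F_{18} = F_{17} + F_{16} = 1597 + 987 = 2584
F_{19} = F_{18} + F_{17} = 2584 + 1597 = 4181
F_{20} = F_{19} + F_{18} = 4181 + 2584 = 6765
F_{21} = F_{20} + F_{19} = 6765 + 4181 = 10946

10946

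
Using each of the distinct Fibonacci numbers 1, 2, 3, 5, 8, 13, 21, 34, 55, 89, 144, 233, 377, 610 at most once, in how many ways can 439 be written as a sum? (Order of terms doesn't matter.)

439 = 377+55+5+2 = 377+34+21+5+2 = 233+144+55+5+2 = 377+34+13+8+5+2 = 233+144+34+21+5+2 = … (3 more), for 8 in all.

8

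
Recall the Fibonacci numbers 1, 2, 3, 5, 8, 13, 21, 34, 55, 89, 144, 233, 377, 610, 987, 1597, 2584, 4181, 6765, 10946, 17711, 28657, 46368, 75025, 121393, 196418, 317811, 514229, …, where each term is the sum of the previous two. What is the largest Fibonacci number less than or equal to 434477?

317811

317811 ≤ 434477 < 514229, so the largest Fibonacci number not exceeding 434477 is 317811.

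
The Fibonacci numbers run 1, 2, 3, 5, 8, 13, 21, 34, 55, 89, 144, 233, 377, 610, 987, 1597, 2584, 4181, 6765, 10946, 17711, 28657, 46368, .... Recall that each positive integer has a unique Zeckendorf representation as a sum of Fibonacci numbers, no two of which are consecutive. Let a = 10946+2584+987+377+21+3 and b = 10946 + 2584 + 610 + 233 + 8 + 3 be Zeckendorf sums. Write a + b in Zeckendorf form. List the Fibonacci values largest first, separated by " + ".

The two numbers are 14918 and 14384, so their sum is 29302.
29302 − 28657 = 645
645 − 610 = 35
35 − 34 = 1
1 − 1 = 0

28657 + 610 + 34 + 1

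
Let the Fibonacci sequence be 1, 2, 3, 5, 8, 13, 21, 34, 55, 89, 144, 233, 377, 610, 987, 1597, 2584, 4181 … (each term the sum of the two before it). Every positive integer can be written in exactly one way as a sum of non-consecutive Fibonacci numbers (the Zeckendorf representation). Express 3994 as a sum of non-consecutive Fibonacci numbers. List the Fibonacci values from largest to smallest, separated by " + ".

2584 ≤ 3994 < 4181, so take 2584; remainder 1410
987 ≤ 1410 < 1597, so take 987; remainder 423
377 ≤ 423 < 610, so take 377; remainder 46
34 ≤ 46 < 55, so take 34; remainder 12
8 ≤ 12 < 13, so take 8; remainder 4
3 ≤ 4 < 5, so take 3; remainder 1
1 ≤ 1 < 2, so take 1; remainder 0
So 3994 = 2584 + 987 + 377 + 34 + 8 + 3 + 1, with no two terms consecutive in the sequence.

2584 + 987 + 377 + 34 + 8 + 3 + 1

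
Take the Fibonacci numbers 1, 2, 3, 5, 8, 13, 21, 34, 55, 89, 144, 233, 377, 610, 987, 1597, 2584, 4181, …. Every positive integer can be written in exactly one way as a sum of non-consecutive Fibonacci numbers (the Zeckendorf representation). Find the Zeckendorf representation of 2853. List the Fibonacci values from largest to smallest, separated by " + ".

Repeatedly subtract the largest Fibonacci number that fits:
largest Fibonacci ≤ 2853 is 2584; 2853 − 2584 = 269
largest Fibonacci ≤ 269 is 233; 269 − 233 = 36
largest Fibonacci ≤ 36 is 34; 36 − 34 = 2
largest Fibonacci ≤ 2 is 2; 2 − 2 = 0
So 2853 = 2584 + 233 + 34 + 2, with no two terms consecutive in the sequence.

2584 + 233 + 34 + 2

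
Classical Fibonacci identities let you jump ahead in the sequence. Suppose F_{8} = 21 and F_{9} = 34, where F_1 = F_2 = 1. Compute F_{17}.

By F_{2k+1} = F_k² + F_{k+1}²: F_{17} = 21² + 34² = 441 + 1156 = 1597.

1597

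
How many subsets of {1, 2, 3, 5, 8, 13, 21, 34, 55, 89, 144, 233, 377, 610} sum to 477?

Each representation comes from the Zeckendorf form by replacing some F_k with F_{k−1} + F_{k−2} where possible.
477 = 377+89+8+3 = 377+89+8+2+1 = 377+55+34+8+3 = 233+144+89+8+3 = … (14 more), for 18 in all.

18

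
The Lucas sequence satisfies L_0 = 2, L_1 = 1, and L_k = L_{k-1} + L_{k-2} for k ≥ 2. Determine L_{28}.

Iterating the recurrence up to L_{20} = 15127 and L_{19} = 9349:
L_{21} = L_{20} + L_{19} = 15127 + 9349 = 24476
L_{22} = L_{21} + L_{20} = 24476 + 15127 = 39603
L_{23} = L_{22} + L_{21} = 39603 + 24476 = 64079
L_{24} = L_{23} + L_{22} = 64079 + 39603 = 103682
L_{25} = L_{24} + L_{23} = 103682 + 64079 = 167761
L_{26} = L_{25} + L_{24} = 167761 + 103682 = 271443
L_{27} = L_{26} + L_{25} = 271443 + 167761 = 439204
L_{28} = L_{27} + L_{26} = 439204 + 271443 = 710647

710647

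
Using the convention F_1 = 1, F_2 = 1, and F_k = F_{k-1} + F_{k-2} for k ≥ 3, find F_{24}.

46368

Iterating the recurrence up to F_{19} = 4181 and F_{18} = 2584:
F_{20} = F_{19} + F_{18} = 4181 + 2584 = 6765
F_{21} = F_{20} + F_{19} = 6765 + 4181 = 10946
F_{22} = F_{21} + F_{20} = 10946 + 6765 = 17711
F_{23} = F_{22} + F_{21} = 17711 + 10946 = 28657
F_{24} = F_{23} + F_{22} = 28657 + 17711 = 46368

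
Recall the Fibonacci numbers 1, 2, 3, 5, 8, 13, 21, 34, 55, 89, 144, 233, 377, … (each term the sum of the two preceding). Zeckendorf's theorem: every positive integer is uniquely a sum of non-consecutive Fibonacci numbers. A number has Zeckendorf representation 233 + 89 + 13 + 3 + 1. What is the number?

339

233 + 89 + 13 + 3 + 1 = 339.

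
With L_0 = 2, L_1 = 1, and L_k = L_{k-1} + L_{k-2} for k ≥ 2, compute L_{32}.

Iterating the recurrence up to L_{26} = 271443 and L_{25} = 167761:
L_{27} = L_{26} + L_{25} = 271443 + 167761 = 439204
L_{28} = L_{27} + L_{26} = 439204 + 271443 = 710647
L_{29} = L_{28} + L_{27} = 710647 + 439204 = 1149851
L_{30} = L_{29} + L_{28} = 1149851 + 710647 = 1860498
L_{31} = L_{30} + L_{29} = 1860498 + 1149851 = 3010349
L_{32} = L_{31} + L_{30} = 3010349 + 1860498 = 4870847

4870847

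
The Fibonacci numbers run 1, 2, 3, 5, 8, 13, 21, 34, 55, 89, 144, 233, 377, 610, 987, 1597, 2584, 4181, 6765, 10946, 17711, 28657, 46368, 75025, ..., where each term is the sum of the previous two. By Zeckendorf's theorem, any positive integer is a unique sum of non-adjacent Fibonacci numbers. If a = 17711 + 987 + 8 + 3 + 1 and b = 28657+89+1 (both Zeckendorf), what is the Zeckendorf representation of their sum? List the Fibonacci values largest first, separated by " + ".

The two numbers are 18710 and 28747, so their sum is 47457.
largest Fibonacci ≤ 47457 is 46368; 47457 − 46368 = 1089
largest Fibonacci ≤ 1089 is 987; 1089 − 987 = 102
largest Fibonacci ≤ 102 is 89; 102 − 89 = 13
largest Fibonacci ≤ 13 is 13; 13 − 13 = 0

46368 + 987 + 89 + 13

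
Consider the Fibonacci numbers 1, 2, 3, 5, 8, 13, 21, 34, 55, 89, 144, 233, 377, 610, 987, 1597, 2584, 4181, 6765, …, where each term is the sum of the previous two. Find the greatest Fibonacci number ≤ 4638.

4181 ≤ 4638 < 6765, so the largest Fibonacci number not exceeding 4638 is 4181.

4181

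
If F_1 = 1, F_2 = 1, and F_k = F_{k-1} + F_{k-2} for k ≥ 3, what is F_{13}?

233

Iterating the recurrence up to F_{9} = 34 and F_{8} = 21:
F_{10} = F_{9} + F_{8} = 34 + 21 = 55
F_{11} = F_{10} + F_{9} = 55 + 34 = 89
F_{12} = F_{11} + F_{10} = 89 + 55 = 144
F_{13} = F_{12} + F_{11} = 144 + 89 = 233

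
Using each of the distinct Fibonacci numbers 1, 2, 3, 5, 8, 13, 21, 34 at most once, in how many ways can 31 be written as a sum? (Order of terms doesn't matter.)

31 = 21+8+2 = 21+5+3+2 = 13+8+5+3+2 — 3 representations.

3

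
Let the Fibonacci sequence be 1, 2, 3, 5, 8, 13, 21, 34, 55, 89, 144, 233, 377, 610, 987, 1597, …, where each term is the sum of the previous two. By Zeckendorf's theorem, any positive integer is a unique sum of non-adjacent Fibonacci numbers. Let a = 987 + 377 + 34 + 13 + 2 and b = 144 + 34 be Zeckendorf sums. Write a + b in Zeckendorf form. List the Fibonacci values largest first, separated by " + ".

987 + 377 + 144 + 55 + 21 + 5 + 2

The two numbers are 1413 and 178, so their sum is 1591.
largest Fibonacci ≤ 1591 is 987; 1591 − 987 = 604
largest Fibonacci ≤ 604 is 377; 604 − 377 = 227
largest Fibonacci ≤ 227 is 144; 227 − 144 = 83
largest Fibonacci ≤ 83 is 55; 83 − 55 = 28
largest Fibonacci ≤ 28 is 21; 28 − 21 = 7
largest Fibonacci ≤ 7 is 5; 7 − 5 = 2
largest Fibonacci ≤ 2 is 2; 2 − 2 = 0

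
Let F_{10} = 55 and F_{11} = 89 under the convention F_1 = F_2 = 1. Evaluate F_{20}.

6765

By the doubling identity F_{2k} = F_k(2F_{k+1} − F_k): F_{20} = 55·(2·89 − 55) = 55·123 = 6765.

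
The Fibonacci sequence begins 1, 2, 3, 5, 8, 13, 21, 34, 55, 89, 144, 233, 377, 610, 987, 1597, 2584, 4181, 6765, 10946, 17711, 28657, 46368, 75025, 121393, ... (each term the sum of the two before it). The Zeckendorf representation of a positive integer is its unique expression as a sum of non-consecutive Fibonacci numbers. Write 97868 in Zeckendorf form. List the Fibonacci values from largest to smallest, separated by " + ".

75025 + 17711 + 4181 + 610 + 233 + 89 + 13 + 5 + 1

Repeatedly subtract the largest Fibonacci number that fits:
largest Fibonacci ≤ 97868 is 75025; 97868 − 75025 = 22843
largest Fibonacci ≤ 22843 is 17711; 22843 − 17711 = 5132
largest Fibonacci ≤ 5132 is 4181; 5132 − 4181 = 951
largest Fibonacci ≤ 951 is 610; 951 − 610 = 341
largest Fibonacci ≤ 341 is 233; 341 − 233 = 108
largest Fibonacci ≤ 108 is 89; 108 − 89 = 19
largest Fibonacci ≤ 19 is 13; 19 − 13 = 6
largest Fibonacci ≤ 6 is 5; 6 − 5 = 1
largest Fibonacci ≤ 1 is 1; 1 − 1 = 0
So 97868 = 75025 + 17711 + 4181 + 610 + 233 + 89 + 13 + 5 + 1, with no two terms consecutive in the sequence.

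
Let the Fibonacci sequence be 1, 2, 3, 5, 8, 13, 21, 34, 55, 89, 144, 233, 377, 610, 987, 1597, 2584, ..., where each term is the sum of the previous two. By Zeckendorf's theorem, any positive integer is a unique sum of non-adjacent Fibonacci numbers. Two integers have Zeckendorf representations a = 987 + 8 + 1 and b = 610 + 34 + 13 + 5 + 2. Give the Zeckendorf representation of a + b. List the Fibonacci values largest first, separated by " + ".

The two numbers are 996 and 664, so their sum is 1660.
1597 ≤ 1660 < 2584, so take 1597; remainder 63
55 ≤ 63 < 89, so take 55; remainder 8
8 ≤ 8 < 13, so take 8; remainder 0

1597 + 55 + 8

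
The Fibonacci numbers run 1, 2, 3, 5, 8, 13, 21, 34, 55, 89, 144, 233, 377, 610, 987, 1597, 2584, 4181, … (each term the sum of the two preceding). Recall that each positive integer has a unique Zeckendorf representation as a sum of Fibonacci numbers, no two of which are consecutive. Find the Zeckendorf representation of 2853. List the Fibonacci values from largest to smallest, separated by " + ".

2584 + 233 + 34 + 2

Repeatedly subtract the largest Fibonacci number that fits:
2853: greatest Fibonacci not exceeding it is 2584, leaving 269
269: greatest Fibonacci not exceeding it is 233, leaving 36
36: greatest Fibonacci not exceeding it is 34, leaving 2
2: greatest Fibonacci not exceeding it is 2, leaving 0
So 2853 = 2584 + 233 + 34 + 2, with no two terms consecutive in the sequence.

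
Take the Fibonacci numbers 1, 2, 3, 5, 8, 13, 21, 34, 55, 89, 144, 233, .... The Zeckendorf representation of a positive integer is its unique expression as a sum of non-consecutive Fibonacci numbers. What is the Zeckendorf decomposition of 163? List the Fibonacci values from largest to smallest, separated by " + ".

Greedy algorithm:
163 − 144 = 19
19 − 13 = 6
6 − 5 = 1
1 − 1 = 0
So 163 = 144 + 13 + 5 + 1, with no two terms consecutive in the sequence.

144 + 13 + 5 + 1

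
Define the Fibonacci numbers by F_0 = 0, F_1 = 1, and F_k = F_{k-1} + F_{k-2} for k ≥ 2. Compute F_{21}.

10946

Iterating the recurrence up to F_{15} = 610 and F_{14} = 377:
F_{16} = F_{15} + F_{14} = 610 + 377 = 987
F_{17} = F_{16} + F_{15} = 987 + 610 = 1597
F_{18} = F_{17} + F_{16} = 1597 + 987 = 2584
F_{19} = F_{18} + F_{17} = 2584 + 1597 = 4181
F_{20} = F_{19} + F_{18} = 4181 + 2584 = 6765
F_{21} = F_{20} + F_{19} = 6765 + 4181 = 10946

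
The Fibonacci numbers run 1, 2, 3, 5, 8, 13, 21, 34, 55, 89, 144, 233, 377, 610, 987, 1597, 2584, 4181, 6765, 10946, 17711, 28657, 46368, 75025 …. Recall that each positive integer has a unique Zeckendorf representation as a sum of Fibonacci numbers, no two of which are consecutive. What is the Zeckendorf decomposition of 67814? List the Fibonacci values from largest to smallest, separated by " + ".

46368 + 17711 + 2584 + 987 + 144 + 13 + 5 + 2

Greedily peel off the largest Fibonacci term at each step:
46368 ≤ 67814 < 75025, so take 46368; remainder 21446
17711 ≤ 21446 < 28657, so take 17711; remainder 3735
2584 ≤ 3735 < 4181, so take 2584; remainder 1151
987 ≤ 1151 < 1597, so take 987; remainder 164
144 ≤ 164 < 233, so take 144; remainder 20
13 ≤ 20 < 21, so take 13; remainder 7
5 ≤ 7 < 8, so take 5; remainder 2
2 ≤ 2 < 3, so take 2; remainder 0
So 67814 = 46368 + 17711 + 2584 + 987 + 144 + 13 + 5 + 2, with no two terms consecutive in the sequence.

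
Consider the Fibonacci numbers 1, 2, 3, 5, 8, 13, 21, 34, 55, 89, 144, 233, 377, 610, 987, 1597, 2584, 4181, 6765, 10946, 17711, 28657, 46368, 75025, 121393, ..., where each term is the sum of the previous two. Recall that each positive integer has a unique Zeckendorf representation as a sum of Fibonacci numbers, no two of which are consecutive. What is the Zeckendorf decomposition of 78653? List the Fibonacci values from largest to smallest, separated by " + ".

75025 + 2584 + 987 + 55 + 2

subtract 75025 from 78653: 3628 remains
subtract 2584 from 3628: 1044 remains
subtract 987 from 1044: 57 remains
subtract 55 from 57: 2 remains
subtract 2 from 2: 0 remains
So 78653 = 75025 + 2584 + 987 + 55 + 2, with no two terms consecutive in the sequence.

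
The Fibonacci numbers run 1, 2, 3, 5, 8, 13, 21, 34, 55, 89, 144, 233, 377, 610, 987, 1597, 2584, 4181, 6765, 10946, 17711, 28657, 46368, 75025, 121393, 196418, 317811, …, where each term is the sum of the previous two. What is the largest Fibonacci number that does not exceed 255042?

196418 ≤ 255042 < 317811, so the largest Fibonacci number not exceeding 255042 is 196418.

196418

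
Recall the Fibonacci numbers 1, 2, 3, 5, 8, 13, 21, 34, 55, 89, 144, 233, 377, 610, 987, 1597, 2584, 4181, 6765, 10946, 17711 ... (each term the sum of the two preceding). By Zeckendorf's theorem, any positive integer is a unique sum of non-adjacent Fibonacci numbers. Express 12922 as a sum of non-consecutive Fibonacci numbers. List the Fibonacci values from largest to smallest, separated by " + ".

10946 + 1597 + 377 + 2

Repeatedly subtract the largest Fibonacci number that fits:
take 10946 (≤ 12922); 12922 − 10946 = 1976
take 1597 (≤ 1976); 1976 − 1597 = 379
take 377 (≤ 379); 379 − 377 = 2
take 2 (≤ 2); 2 − 2 = 0
So 12922 = 10946 + 1597 + 377 + 2, with no two terms consecutive in the sequence.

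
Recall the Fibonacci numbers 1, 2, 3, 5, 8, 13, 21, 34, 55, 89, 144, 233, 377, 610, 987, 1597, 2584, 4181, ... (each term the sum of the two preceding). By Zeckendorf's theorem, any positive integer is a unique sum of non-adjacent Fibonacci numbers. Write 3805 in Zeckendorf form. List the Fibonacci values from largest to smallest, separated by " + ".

largest Fibonacci ≤ 3805 is 2584; 3805 − 2584 = 1221
largest Fibonacci ≤ 1221 is 987; 1221 − 987 = 234
largest Fibonacci ≤ 234 is 233; 234 − 233 = 1
largest Fibonacci ≤ 1 is 1; 1 − 1 = 0
So 3805 = 2584 + 987 + 233 + 1, with no two terms consecutive in the sequence.

2584 + 987 + 233 + 1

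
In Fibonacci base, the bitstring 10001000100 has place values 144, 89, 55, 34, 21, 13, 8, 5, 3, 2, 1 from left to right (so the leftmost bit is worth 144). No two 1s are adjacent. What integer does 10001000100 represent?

168

Summing the place values of the 1 bits: 144 + 21 + 3 = 168.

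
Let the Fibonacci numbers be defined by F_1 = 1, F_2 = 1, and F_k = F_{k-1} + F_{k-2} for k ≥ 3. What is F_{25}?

Iterating the recurrence up to F_{19} = 4181 and F_{18} = 2584:
F_{20} = F_{19} + F_{18} = 4181 + 2584 = 6765
F_{21} = F_{20} + F_{19} = 6765 + 4181 = 10946
F_{22} = F_{21} + F_{20} = 10946 + 6765 = 17711
F_{23} = F_{22} + F_{21} = 17711 + 10946 = 28657
F_{24} = F_{23} + F_{22} = 28657 + 17711 = 46368
F_{25} = F_{24} + F_{23} = 46368 + 28657 = 75025

75025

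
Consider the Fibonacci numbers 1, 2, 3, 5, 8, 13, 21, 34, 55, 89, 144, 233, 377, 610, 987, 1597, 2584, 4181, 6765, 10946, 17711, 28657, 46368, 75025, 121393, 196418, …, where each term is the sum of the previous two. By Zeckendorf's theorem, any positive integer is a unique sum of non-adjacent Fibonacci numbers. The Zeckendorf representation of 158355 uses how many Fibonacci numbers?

9

Greedy algorithm:
take 121393 (≤ 158355); 158355 − 121393 = 36962
take 28657 (≤ 36962); 36962 − 28657 = 8305
take 6765 (≤ 8305); 8305 − 6765 = 1540
take 987 (≤ 1540); 1540 − 987 = 553
take 377 (≤ 553); 553 − 377 = 176
take 144 (≤ 176); 176 − 144 = 32
take 21 (≤ 32); 32 − 21 = 11
take 8 (≤ 11); 11 − 8 = 3
take 3 (≤ 3); 3 − 3 = 0
158355 = 121393 + 28657 + 6765 + 987 + 377 + 144 + 21 + 8 + 3, which has 9 terms.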